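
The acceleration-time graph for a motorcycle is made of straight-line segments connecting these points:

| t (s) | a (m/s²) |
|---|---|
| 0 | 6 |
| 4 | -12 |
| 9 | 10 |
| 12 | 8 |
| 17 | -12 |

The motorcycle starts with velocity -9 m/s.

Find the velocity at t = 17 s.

-9 m/s

Δv equals the area under the a-t graph; then v = v₀ + Δv.
0–4 s: ½(6 + -12)(4) = -12 m/s
4–9 s: ½(-12 + 10)(5) = -5 m/s
9–12 s: ½(10 + 8)(3) = 27 m/s
12–17 s: ½(8 + -12)(5) = -10 m/s
Δv = 0 m/s, so v(17) = -9 + (0) = -9 m/s.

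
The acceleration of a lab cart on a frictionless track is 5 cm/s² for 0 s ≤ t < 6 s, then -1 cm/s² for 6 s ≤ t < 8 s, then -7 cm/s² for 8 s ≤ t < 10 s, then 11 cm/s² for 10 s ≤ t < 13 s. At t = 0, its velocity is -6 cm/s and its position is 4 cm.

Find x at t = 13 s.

207.5 cm

On each constant-a segment, Δv = aΔt and Δx = v₀Δt + ½aΔt²; chain segment to segment.
0–6 s: v starts -6 cm/s; Δx = -6·6 + ½·5·6² = 54 cm; v ends 24 cm/s.
6–8 s: v starts 24 cm/s; Δx = 24·2 + ½·-1·2² = 46 cm; v ends 22 cm/s.
8–10 s: v starts 22 cm/s; Δx = 22·2 + ½·-7·2² = 30 cm; v ends 8 cm/s.
10–13 s: v starts 8 cm/s; Δx = 8·3 + ½·11·3² = 73.5 cm; v ends 41 cm/s.
x(13) = 4 + Σ Δx = 207.5 cm.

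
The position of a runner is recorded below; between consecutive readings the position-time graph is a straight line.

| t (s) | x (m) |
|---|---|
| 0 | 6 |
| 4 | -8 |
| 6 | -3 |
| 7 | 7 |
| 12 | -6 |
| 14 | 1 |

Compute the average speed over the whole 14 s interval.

3.5 m/s

Average speed = (total path length)/(elapsed time); on a piecewise-linear x-t graph the path length is Σ|Δx|.
0–4 s: |Δx| = |-8 − 6| = 14 m
4–6 s: |Δx| = |-3 − -8| = 5 m
6–7 s: |Δx| = |7 − -3| = 10 m
7–12 s: |Δx| = |-6 − 7| = 13 m
12–14 s: |Δx| = |1 − -6| = 7 m
Total path = 49 m; average speed = 49/14 = 3.5 m/s.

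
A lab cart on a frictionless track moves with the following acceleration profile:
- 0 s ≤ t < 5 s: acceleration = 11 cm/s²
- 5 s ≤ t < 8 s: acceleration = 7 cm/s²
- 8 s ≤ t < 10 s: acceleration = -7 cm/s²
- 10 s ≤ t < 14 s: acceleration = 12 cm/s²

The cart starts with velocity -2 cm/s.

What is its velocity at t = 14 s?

108 cm/s

Δv equals the area under the a-t graph; then v = v₀ + Δv.
0–5 s: 11 × 5 = 55 cm/s
5–8 s: 7 × 3 = 21 cm/s
8–10 s: -7 × 2 = -14 cm/s
10–14 s: 12 × 4 = 48 cm/s
Δv = 110 cm/s, so v(14) = -2 + (110) = 108 cm/s.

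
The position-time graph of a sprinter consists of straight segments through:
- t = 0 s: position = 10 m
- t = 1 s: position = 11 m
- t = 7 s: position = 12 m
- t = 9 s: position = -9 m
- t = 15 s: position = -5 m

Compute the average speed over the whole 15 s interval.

1.8 m/s

Average speed = (total path length)/(elapsed time); on a piecewise-linear x-t graph the path length is Σ|Δx|.
0–1 s: |Δx| = |11 − 10| = 1 m
1–7 s: |Δx| = |12 − 11| = 1 m
7–9 s: |Δx| = |-9 − 12| = 21 m
9–15 s: |Δx| = |-5 − -9| = 4 m
Total path = 27 m; average speed = 27/15 = 1.8 m/s.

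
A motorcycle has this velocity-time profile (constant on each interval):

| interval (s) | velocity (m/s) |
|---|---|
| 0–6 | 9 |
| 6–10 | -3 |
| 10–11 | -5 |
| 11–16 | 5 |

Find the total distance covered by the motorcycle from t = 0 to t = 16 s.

96 m

Total distance travelled is ∫|v| dt — sum the magnitudes of each area piece.
0–6 s: |9| × 6 = 54 m
6–10 s: |-3| × 4 = 12 m
10–11 s: |-5| × 1 = 5 m
11–16 s: |5| × 5 = 25 m
Total distance = 96 m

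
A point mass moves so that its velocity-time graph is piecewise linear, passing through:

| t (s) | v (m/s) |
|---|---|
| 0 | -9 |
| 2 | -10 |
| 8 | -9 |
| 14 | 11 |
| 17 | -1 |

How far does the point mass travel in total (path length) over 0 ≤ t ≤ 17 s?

121.55 m

Total distance travelled is ∫|v| dt — sum the magnitudes of each area piece.
0–2 s: |½(-9 + -10)(2)| = 19 m
2–8 s: |½(-10 + -9)(6)| = 57 m
8–14 s: v = 0 at t = 10.7 s; triangle areas 12.15 + 18.15 = 30.3 m
14–17 s: v = 0 at t = 16.75 s; triangle areas 15.125 + 0.125 = 15.25 m
Total distance = 121.55 m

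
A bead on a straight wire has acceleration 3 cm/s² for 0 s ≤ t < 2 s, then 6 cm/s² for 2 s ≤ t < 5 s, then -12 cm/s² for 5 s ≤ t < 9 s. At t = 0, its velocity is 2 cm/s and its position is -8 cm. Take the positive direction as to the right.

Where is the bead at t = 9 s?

61 cm

On each constant-a segment, Δv = aΔt and Δx = v₀Δt + ½aΔt²; chain segment to segment.
0–2 s: v starts 2 cm/s; Δx = 2·2 + ½·3·2² = 10 cm; v ends 8 cm/s.
2–5 s: v starts 8 cm/s; Δx = 8·3 + ½·6·3² = 51 cm; v ends 26 cm/s.
5–9 s: v starts 26 cm/s; Δx = 26·4 + ½·-12·4² = 8 cm; v ends -22 cm/s.
x(9) = -8 + Σ Δx = 61 cm.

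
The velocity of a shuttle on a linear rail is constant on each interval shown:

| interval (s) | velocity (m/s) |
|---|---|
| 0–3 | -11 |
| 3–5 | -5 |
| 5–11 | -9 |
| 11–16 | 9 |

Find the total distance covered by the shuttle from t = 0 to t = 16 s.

Distance (not displacement) is the total path length: add the absolute areas under v-t.
0–3 s: |-11| × 3 = 33 m
3–5 s: |-5| × 2 = 10 m
5–11 s: |-9| × 6 = 54 m
11–16 s: |9| × 5 = 45 m
Total distance = 142 m

142 m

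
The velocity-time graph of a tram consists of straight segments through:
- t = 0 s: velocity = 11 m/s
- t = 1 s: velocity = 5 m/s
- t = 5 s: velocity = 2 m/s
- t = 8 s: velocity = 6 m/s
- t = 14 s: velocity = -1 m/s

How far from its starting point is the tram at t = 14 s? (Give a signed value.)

49 m

Net displacement equals the area under the velocity-time graph (areas below the axis count negative).
0–1 s: ½(11 + 5)(1) = 8 m
1–5 s: ½(5 + 2)(4) = 14 m
5–8 s: ½(2 + 6)(3) = 12 m
8–14 s: ½(6 + -1)(6) = 15 m
Net displacement = 49 m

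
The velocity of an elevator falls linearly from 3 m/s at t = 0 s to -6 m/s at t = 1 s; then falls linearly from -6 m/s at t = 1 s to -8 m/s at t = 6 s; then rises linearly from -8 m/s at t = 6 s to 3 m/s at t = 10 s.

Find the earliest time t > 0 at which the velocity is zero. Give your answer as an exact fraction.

t = 1/3 s

v changes sign on 0–1 s (from 3 to -6); the graph is linear there, so v = 0 at t = 0 + (-3)·(1 − 0)/(-6 − 3) = 1/3 s.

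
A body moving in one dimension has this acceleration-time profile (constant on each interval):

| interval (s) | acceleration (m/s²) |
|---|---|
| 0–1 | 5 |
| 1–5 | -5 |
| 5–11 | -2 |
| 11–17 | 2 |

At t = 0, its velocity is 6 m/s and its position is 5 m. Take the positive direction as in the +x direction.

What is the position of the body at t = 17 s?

On each constant-a segment, Δv = aΔt and Δx = v₀Δt + ½aΔt²; chain segment to segment.
0–1 s: v starts 6 m/s; Δx = 6·1 + ½·5·1² = 8.5 m; v ends 11 m/s.
1–5 s: v starts 11 m/s; Δx = 11·4 + ½·-5·4² = 4 m; v ends -9 m/s.
5–11 s: v starts -9 m/s; Δx = -9·6 + ½·-2·6² = -90 m; v ends -21 m/s.
11–17 s: v starts -21 m/s; Δx = -21·6 + ½·2·6² = -90 m; v ends -9 m/s.
x(17) = 5 + Σ Δx = -162.5 m.

-162.5 m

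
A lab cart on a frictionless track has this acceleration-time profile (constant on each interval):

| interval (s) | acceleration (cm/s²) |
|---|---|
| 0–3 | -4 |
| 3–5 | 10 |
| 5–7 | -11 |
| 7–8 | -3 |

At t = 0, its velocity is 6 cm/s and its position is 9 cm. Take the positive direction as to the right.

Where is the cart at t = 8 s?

On each constant-a segment, Δv = aΔt and Δx = v₀Δt + ½aΔt²; chain segment to segment.
0–3 s: v starts 6 cm/s; Δx = 6·3 + ½·-4·3² = 0 cm; v ends -6 cm/s.
3–5 s: v starts -6 cm/s; Δx = -6·2 + ½·10·2² = 8 cm; v ends 14 cm/s.
5–7 s: v starts 14 cm/s; Δx = 14·2 + ½·-11·2² = 6 cm; v ends -8 cm/s.
7–8 s: v starts -8 cm/s; Δx = -8·1 + ½·-3·1² = -9.5 cm; v ends -11 cm/s.
x(8) = 9 + Σ Δx = 13.5 cm.

13.5 cm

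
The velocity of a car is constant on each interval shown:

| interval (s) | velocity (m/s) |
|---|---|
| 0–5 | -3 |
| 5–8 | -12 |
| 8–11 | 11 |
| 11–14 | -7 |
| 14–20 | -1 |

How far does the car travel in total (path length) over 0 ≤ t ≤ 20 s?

Distance (not displacement) is the total path length: add the absolute areas under v-t.
0–5 s: |-3| × 5 = 15 m
5–8 s: |-12| × 3 = 36 m
8–11 s: |11| × 3 = 33 m
11–14 s: |-7| × 3 = 21 m
14–20 s: |-1| × 6 = 6 m
Total distance = 111 m

111 m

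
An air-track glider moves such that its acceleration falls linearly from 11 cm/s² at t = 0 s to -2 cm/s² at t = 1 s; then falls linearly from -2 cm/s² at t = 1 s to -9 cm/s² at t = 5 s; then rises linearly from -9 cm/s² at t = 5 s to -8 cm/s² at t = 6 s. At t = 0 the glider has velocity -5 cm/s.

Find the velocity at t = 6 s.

Δv equals the area under the a-t graph; then v = v₀ + Δv.
0–1 s: ½(11 + -2)(1) = 4.5 cm/s
1–5 s: ½(-2 + -9)(4) = -22 cm/s
5–6 s: ½(-9 + -8)(1) = -8.5 cm/s
Δv = -26 cm/s, so v(6) = -5 + (-26) = -31 cm/s.

-31 cm/s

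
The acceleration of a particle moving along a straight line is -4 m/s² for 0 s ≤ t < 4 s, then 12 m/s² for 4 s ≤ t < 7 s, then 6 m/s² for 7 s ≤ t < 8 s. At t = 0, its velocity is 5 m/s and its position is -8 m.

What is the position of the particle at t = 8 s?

29 m

On each constant-a segment, Δv = aΔt and Δx = v₀Δt + ½aΔt²; chain segment to segment.
0–4 s: v starts 5 m/s; Δx = 5·4 + ½·-4·4² = -12 m; v ends -11 m/s.
4–7 s: v starts -11 m/s; Δx = -11·3 + ½·12·3² = 21 m; v ends 25 m/s.
7–8 s: v starts 25 m/s; Δx = 25·1 + ½·6·1² = 28 m; v ends 31 m/s.
x(8) = -8 + Σ Δx = 29 m.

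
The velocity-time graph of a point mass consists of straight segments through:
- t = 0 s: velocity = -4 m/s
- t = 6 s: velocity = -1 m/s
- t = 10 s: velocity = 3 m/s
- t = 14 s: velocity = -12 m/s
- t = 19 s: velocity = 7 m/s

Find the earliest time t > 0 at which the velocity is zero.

v changes sign on 6–10 s (from -1 to 3); the graph is linear there, so v = 0 at t = 6 + (1)·(10 − 6)/(3 − -1) = 7 s.

t = 7 s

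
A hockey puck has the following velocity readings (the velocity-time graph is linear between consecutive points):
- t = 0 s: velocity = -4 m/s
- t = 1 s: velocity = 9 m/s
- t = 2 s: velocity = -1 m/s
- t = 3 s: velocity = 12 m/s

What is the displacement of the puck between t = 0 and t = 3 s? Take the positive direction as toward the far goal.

Displacement is the signed area under the v-t curve.
0–1 s: ½(-4 + 9)(1) = 2.5 m
1–2 s: ½(9 + -1)(1) = 4 m
2–3 s: ½(-1 + 12)(1) = 5.5 m
Net displacement = 12 m

12 m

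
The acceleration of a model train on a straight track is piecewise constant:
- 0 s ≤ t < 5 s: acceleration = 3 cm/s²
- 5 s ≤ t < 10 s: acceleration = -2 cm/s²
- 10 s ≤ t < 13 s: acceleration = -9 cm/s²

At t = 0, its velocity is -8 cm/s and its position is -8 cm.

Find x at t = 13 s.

On each constant-a segment, Δv = aΔt and Δx = v₀Δt + ½aΔt²; chain segment to segment.
0–5 s: v starts -8 cm/s; Δx = -8·5 + ½·3·5² = -2.5 cm; v ends 7 cm/s.
5–10 s: v starts 7 cm/s; Δx = 7·5 + ½·-2·5² = 10 cm; v ends -3 cm/s.
10–13 s: v starts -3 cm/s; Δx = -3·3 + ½·-9·3² = -49.5 cm; v ends -30 cm/s.
x(13) = -8 + Σ Δx = -50 cm.

-50 cm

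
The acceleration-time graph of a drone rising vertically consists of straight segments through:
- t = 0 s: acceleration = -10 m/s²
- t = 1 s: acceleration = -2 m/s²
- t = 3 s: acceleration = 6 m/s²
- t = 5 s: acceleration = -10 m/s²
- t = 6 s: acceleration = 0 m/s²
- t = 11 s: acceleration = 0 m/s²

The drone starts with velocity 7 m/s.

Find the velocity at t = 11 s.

-4 m/s

Δv equals the area under the a-t graph; then v = v₀ + Δv.
0–1 s: ½(-10 + -2)(1) = -6 m/s
1–3 s: ½(-2 + 6)(2) = 4 m/s
3–5 s: ½(6 + -10)(2) = -4 m/s
5–6 s: ½(-10 + 0)(1) = -5 m/s
6–11 s: 0 × 5 = 0 m/s
Δv = -11 m/s, so v(11) = 7 + (-11) = -4 m/s.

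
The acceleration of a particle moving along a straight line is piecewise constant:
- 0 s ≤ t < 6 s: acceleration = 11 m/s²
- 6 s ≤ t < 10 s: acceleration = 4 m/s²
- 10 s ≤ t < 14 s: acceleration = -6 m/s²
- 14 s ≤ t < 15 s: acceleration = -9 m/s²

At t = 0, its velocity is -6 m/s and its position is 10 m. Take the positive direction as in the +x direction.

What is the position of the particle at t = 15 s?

747.5 m

On each constant-a segment, Δv = aΔt and Δx = v₀Δt + ½aΔt²; chain segment to segment.
0–6 s: v starts -6 m/s; Δx = -6·6 + ½·11·6² = 162 m; v ends 60 m/s.
6–10 s: v starts 60 m/s; Δx = 60·4 + ½·4·4² = 272 m; v ends 76 m/s.
10–14 s: v starts 76 m/s; Δx = 76·4 + ½·-6·4² = 256 m; v ends 52 m/s.
14–15 s: v starts 52 m/s; Δx = 52·1 + ½·-9·1² = 47.5 m; v ends 43 m/s.
x(15) = 10 + Σ Δx = 747.5 m.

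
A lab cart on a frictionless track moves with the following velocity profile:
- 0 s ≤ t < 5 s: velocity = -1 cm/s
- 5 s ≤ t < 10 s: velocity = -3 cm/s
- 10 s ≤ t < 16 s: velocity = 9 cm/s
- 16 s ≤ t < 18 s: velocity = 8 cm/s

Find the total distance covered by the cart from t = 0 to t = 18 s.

90 cm

Total distance travelled is ∫|v| dt — sum the magnitudes of each area piece.
0–5 s: |-1| × 5 = 5 cm
5–10 s: |-3| × 5 = 15 cm
10–16 s: |9| × 6 = 54 cm
16–18 s: |8| × 2 = 16 cm
Total distance = 90 cm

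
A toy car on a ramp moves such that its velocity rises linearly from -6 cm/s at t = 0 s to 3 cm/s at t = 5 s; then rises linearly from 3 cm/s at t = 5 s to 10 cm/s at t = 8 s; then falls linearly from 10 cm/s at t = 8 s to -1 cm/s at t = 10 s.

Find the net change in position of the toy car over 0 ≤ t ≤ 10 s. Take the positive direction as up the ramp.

Displacement is the signed area under the v-t curve.
0–5 s: ½(-6 + 3)(5) = -7.5 cm
5–8 s: ½(3 + 10)(3) = 19.5 cm
8–10 s: ½(10 + -1)(2) = 9 cm
Net displacement = 21 cm

21 cm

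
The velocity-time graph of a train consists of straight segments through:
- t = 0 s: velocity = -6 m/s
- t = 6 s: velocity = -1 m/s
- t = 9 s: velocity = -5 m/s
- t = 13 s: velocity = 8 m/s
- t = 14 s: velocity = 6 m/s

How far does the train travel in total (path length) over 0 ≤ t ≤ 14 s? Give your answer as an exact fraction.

Distance (not displacement) is the total path length: add the absolute areas under v-t.
0–6 s: |½(-6 + -1)(6)| = 21 m
6–9 s: |½(-1 + -5)(3)| = 9 m
9–13 s: v = 0 at t = 137/13 s; triangle areas 50/13 + 128/13 = 178/13 m
13–14 s: |½(8 + 6)(1)| = 7 m
Total distance = 659/13 m

659/13 m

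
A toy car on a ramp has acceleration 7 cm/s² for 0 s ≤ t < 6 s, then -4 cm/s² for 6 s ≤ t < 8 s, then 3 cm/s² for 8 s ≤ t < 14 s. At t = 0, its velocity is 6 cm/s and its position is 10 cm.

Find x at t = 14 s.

554 cm

On each constant-a segment, Δv = aΔt and Δx = v₀Δt + ½aΔt²; chain segment to segment.
0–6 s: v starts 6 cm/s; Δx = 6·6 + ½·7·6² = 162 cm; v ends 48 cm/s.
6–8 s: v starts 48 cm/s; Δx = 48·2 + ½·-4·2² = 88 cm; v ends 40 cm/s.
8–14 s: v starts 40 cm/s; Δx = 40·6 + ½·3·6² = 294 cm; v ends 58 cm/s.
x(14) = 10 + Σ Δx = 554 cm.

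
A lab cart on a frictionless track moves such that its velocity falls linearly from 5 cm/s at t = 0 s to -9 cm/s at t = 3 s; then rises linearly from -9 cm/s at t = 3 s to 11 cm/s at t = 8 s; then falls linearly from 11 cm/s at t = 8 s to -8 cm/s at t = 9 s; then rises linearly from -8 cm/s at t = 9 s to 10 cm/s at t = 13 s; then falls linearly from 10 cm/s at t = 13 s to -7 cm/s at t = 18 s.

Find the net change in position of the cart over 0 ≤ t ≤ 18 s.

12 cm

Displacement is the signed area under the v-t curve.
0–3 s: ½(5 + -9)(3) = -6 cm
3–8 s: ½(-9 + 11)(5) = 5 cm
8–9 s: ½(11 + -8)(1) = 1.5 cm
9–13 s: ½(-8 + 10)(4) = 4 cm
13–18 s: ½(10 + -7)(5) = 7.5 cm
Net displacement = 12 cm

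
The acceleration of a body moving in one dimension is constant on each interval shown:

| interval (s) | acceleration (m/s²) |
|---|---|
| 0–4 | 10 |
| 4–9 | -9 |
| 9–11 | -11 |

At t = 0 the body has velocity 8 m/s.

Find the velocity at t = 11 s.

Δv equals the area under the a-t graph; then v = v₀ + Δv.
0–4 s: 10 × 4 = 40 m/s
4–9 s: -9 × 5 = -45 m/s
9–11 s: -11 × 2 = -22 m/s
Δv = -27 m/s, so v(11) = 8 + (-27) = -19 m/s.

-19 m/s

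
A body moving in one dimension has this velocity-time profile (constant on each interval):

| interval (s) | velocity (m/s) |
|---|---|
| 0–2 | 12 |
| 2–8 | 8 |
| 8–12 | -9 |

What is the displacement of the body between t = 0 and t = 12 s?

36 m

Net displacement equals the area under the velocity-time graph (areas below the axis count negative).
0–2 s: 12 × 2 = 24 m
2–8 s: 8 × 6 = 48 m
8–12 s: -9 × 4 = -36 m
Net displacement = 36 m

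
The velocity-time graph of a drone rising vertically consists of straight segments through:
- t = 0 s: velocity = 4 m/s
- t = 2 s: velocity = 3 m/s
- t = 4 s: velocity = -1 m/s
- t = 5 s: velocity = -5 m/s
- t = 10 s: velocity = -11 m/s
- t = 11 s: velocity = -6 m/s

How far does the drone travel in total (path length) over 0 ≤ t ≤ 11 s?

Total distance travelled is ∫|v| dt — sum the magnitudes of each area piece.
0–2 s: |½(4 + 3)(2)| = 7 m
2–4 s: v = 0 at t = 3.5 s; triangle areas 2.25 + 0.25 = 2.5 m
4–5 s: |½(-1 + -5)(1)| = 3 m
5–10 s: |½(-5 + -11)(5)| = 40 m
10–11 s: |½(-11 + -6)(1)| = 8.5 m
Total distance = 61 m

61 m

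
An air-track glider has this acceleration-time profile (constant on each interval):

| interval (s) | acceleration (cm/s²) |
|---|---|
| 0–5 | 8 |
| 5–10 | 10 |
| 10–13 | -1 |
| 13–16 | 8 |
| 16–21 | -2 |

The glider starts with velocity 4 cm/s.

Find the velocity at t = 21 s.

Δv equals the area under the a-t graph; then v = v₀ + Δv.
0–5 s: 8 × 5 = 40 cm/s
5–10 s: 10 × 5 = 50 cm/s
10–13 s: -1 × 3 = -3 cm/s
13–16 s: 8 × 3 = 24 cm/s
16–21 s: -2 × 5 = -10 cm/s
Δv = 101 cm/s, so v(21) = 4 + (101) = 105 cm/s.

105 cm/s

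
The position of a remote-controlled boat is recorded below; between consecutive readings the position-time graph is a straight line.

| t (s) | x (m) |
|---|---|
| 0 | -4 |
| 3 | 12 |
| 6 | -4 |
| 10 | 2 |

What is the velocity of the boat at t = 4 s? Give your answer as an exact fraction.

-16/3 m/s

Velocity is the slope of the x-t graph on 3–6 s: (-4 − 12)/(6 − 3) = -16/3 m/s.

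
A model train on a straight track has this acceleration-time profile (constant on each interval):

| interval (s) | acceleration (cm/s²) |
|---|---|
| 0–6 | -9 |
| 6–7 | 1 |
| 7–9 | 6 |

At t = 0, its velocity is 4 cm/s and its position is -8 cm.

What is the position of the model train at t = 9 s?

-281.5 cm

On each constant-a segment, Δv = aΔt and Δx = v₀Δt + ½aΔt²; chain segment to segment.
0–6 s: v starts 4 cm/s; Δx = 4·6 + ½·-9·6² = -138 cm; v ends -50 cm/s.
6–7 s: v starts -50 cm/s; Δx = -50·1 + ½·1·1² = -49.5 cm; v ends -49 cm/s.
7–9 s: v starts -49 cm/s; Δx = -49·2 + ½·6·2² = -86 cm; v ends -37 cm/s.
x(9) = -8 + Σ Δx = -281.5 cm.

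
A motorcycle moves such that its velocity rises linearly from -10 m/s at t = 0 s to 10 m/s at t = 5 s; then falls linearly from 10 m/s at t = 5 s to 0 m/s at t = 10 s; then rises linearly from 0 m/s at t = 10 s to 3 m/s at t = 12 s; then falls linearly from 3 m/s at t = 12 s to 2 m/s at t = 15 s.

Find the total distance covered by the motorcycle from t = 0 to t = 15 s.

Distance (not displacement) is the total path length: add the absolute areas under v-t.
0–5 s: v = 0 at t = 2.5 s; triangle areas 12.5 + 12.5 = 25 m
5–10 s: |½(10 + 0)(5)| = 25 m
10–12 s: |½(0 + 3)(2)| = 3 m
12–15 s: |½(3 + 2)(3)| = 7.5 m
Total distance = 60.5 m

60.5 m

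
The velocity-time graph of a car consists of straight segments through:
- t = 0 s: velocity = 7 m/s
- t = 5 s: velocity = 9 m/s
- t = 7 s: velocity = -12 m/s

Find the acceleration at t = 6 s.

Acceleration is the slope of the v-t graph on 5–7 s: (-12 − 9)/(7 − 5) = -10.5 m/s².

-10.5 m/s²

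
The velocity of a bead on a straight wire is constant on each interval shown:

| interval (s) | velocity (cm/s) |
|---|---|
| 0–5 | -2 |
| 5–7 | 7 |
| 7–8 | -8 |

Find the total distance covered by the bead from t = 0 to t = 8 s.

32 cm

Distance (not displacement) is the total path length: add the absolute areas under v-t.
0–5 s: |-2| × 5 = 10 cm
5–7 s: |7| × 2 = 14 cm
7–8 s: |-8| × 1 = 8 cm
Total distance = 32 cm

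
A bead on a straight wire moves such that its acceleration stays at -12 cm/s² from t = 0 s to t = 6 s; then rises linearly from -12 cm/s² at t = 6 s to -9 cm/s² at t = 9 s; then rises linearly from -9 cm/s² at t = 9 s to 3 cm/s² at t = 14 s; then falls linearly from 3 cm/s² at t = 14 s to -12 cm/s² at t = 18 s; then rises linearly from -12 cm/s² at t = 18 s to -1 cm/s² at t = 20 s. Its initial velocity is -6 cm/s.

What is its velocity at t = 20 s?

-155.5 cm/s

Δv equals the area under the a-t graph; then v = v₀ + Δv.
0–6 s: -12 × 6 = -72 cm/s
6–9 s: ½(-12 + -9)(3) = -31.5 cm/s
9–14 s: ½(-9 + 3)(5) = -15 cm/s
14–18 s: ½(3 + -12)(4) = -18 cm/s
18–20 s: ½(-12 + -1)(2) = -13 cm/s
Δv = -149.5 cm/s, so v(20) = -6 + (-149.5) = -155.5 cm/s.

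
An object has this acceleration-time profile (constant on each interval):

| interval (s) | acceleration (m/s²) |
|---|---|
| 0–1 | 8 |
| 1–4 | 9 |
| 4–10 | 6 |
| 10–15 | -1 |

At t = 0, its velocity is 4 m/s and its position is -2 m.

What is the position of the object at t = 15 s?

On each constant-a segment, Δv = aΔt and Δx = v₀Δt + ½aΔt²; chain segment to segment.
0–1 s: v starts 4 m/s; Δx = 4·1 + ½·8·1² = 8 m; v ends 12 m/s.
1–4 s: v starts 12 m/s; Δx = 12·3 + ½·9·3² = 76.5 m; v ends 39 m/s.
4–10 s: v starts 39 m/s; Δx = 39·6 + ½·6·6² = 342 m; v ends 75 m/s.
10–15 s: v starts 75 m/s; Δx = 75·5 + ½·-1·5² = 362.5 m; v ends 70 m/s.
x(15) = -2 + Σ Δx = 787 m.

787 m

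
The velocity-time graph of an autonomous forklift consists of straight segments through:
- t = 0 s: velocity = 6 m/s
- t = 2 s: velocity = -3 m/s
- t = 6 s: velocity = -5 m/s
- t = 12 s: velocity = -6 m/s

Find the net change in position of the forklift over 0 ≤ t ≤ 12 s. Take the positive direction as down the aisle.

-46 m

Net displacement equals the area under the velocity-time graph (areas below the axis count negative).
0–2 s: ½(6 + -3)(2) = 3 m
2–6 s: ½(-3 + -5)(4) = -16 m
6–12 s: ½(-5 + -6)(6) = -33 m
Net displacement = -46 m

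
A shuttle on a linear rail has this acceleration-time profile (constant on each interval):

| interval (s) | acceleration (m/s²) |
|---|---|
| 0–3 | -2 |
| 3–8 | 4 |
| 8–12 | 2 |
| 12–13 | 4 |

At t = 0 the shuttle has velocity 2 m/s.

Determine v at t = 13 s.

28 m/s

Δv equals the area under the a-t graph; then v = v₀ + Δv.
0–3 s: -2 × 3 = -6 m/s
3–8 s: 4 × 5 = 20 m/s
8–12 s: 2 × 4 = 8 m/s
12–13 s: 4 × 1 = 4 m/s
Δv = 26 m/s, so v(13) = 2 + (26) = 28 m/s.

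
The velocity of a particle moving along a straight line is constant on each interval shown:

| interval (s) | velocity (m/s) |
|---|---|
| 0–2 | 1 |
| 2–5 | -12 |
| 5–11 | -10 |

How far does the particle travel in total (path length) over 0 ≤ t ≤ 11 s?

Total distance travelled is ∫|v| dt — sum the magnitudes of each area piece.
0–2 s: |1| × 2 = 2 m
2–5 s: |-12| × 3 = 36 m
5–11 s: |-10| × 6 = 60 m
Total distance = 98 m

98 m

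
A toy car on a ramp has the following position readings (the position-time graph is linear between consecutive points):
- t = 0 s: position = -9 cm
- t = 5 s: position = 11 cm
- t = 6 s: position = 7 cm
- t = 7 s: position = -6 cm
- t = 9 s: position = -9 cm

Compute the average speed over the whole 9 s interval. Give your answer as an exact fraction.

Average speed = (total path length)/(elapsed time); on a piecewise-linear x-t graph the path length is Σ|Δx|.
0–5 s: |Δx| = |11 − -9| = 20 cm
5–6 s: |Δx| = |7 − 11| = 4 cm
6–7 s: |Δx| = |-6 − 7| = 13 cm
7–9 s: |Δx| = |-9 − -6| = 3 cm
Total path = 40 cm; average speed = 40/9 = 40/9 cm/s.

40/9 cm/s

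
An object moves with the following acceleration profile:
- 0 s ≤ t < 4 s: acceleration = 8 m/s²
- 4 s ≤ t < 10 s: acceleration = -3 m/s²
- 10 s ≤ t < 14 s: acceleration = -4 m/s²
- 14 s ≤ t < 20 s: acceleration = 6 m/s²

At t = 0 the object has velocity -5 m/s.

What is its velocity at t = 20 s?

Δv equals the area under the a-t graph; then v = v₀ + Δv.
0–4 s: 8 × 4 = 32 m/s
4–10 s: -3 × 6 = -18 m/s
10–14 s: -4 × 4 = -16 m/s
14–20 s: 6 × 6 = 36 m/s
Δv = 34 m/s, so v(20) = -5 + (34) = 29 m/s.

29 m/s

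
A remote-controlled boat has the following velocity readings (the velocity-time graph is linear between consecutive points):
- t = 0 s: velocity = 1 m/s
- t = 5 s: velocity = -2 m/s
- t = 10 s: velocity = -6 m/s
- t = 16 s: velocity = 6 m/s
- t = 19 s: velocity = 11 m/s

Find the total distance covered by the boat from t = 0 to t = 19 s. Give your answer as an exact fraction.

Total distance travelled is ∫|v| dt — sum the magnitudes of each area piece.
0–5 s: v = 0 at t = 5/3 s; triangle areas 5/6 + 10/3 = 25/6 m
5–10 s: |½(-2 + -6)(5)| = 20 m
10–16 s: v = 0 at t = 13 s; triangle areas 9 + 9 = 18 m
16–19 s: |½(6 + 11)(3)| = 25.5 m
Total distance = 203/3 m

203/3 m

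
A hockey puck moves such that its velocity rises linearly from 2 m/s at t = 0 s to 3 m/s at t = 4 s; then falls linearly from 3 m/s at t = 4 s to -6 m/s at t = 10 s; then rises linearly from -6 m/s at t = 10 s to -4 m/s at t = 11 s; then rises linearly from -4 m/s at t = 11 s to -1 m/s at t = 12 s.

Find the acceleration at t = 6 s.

-1.5 m/s²

Acceleration is the slope of the v-t graph on 4–10 s: (-6 − 3)/(10 − 4) = -1.5 m/s².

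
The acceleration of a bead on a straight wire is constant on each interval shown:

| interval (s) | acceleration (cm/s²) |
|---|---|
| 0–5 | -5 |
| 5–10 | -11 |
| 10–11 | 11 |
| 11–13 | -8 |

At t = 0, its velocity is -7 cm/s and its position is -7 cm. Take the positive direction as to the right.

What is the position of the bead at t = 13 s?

-651.5 cm

On each constant-a segment, Δv = aΔt and Δx = v₀Δt + ½aΔt²; chain segment to segment.
0–5 s: v starts -7 cm/s; Δx = -7·5 + ½·-5·5² = -97.5 cm; v ends -32 cm/s.
5–10 s: v starts -32 cm/s; Δx = -32·5 + ½·-11·5² = -297.5 cm; v ends -87 cm/s.
10–11 s: v starts -87 cm/s; Δx = -87·1 + ½·11·1² = -81.5 cm; v ends -76 cm/s.
11–13 s: v starts -76 cm/s; Δx = -76·2 + ½·-8·2² = -168 cm; v ends -92 cm/s.
x(13) = -7 + Σ Δx = -651.5 cm.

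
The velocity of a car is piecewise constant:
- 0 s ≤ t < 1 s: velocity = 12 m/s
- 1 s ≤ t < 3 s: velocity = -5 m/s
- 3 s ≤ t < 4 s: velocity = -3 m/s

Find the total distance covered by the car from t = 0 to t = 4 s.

Distance (not displacement) is the total path length: add the absolute areas under v-t.
0–1 s: |12| × 1 = 12 m
1–3 s: |-5| × 2 = 10 m
3–4 s: |-3| × 1 = 3 m
Total distance = 25 m

25 m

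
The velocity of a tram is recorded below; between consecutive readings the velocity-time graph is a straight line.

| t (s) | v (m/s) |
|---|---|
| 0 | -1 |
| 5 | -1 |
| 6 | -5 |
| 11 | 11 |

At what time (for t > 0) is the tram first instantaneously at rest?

t = 7.5625 s

v changes sign on 6–11 s (from -5 to 11); the graph is linear there, so v = 0 at t = 6 + (5)·(11 − 6)/(11 − -5) = 7.5625 s.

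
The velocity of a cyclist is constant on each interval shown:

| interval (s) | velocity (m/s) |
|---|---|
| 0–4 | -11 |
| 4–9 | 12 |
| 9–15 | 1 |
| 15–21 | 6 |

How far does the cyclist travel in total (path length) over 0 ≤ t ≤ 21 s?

146 m

Distance (not displacement) is the total path length: add the absolute areas under v-t.
0–4 s: |-11| × 4 = 44 m
4–9 s: |12| × 5 = 60 m
9–15 s: |1| × 6 = 6 m
15–21 s: |6| × 6 = 36 m
Total distance = 146 m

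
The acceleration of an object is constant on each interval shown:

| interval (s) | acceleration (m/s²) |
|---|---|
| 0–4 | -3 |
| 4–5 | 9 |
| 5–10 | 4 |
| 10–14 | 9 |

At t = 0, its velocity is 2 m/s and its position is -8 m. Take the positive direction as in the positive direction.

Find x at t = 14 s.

On each constant-a segment, Δv = aΔt and Δx = v₀Δt + ½aΔt²; chain segment to segment.
0–4 s: v starts 2 m/s; Δx = 2·4 + ½·-3·4² = -16 m; v ends -10 m/s.
4–5 s: v starts -10 m/s; Δx = -10·1 + ½·9·1² = -5.5 m; v ends -1 m/s.
5–10 s: v starts -1 m/s; Δx = -1·5 + ½·4·5² = 45 m; v ends 19 m/s.
10–14 s: v starts 19 m/s; Δx = 19·4 + ½·9·4² = 148 m; v ends 55 m/s.
x(14) = -8 + Σ Δx = 163.5 m.

163.5 m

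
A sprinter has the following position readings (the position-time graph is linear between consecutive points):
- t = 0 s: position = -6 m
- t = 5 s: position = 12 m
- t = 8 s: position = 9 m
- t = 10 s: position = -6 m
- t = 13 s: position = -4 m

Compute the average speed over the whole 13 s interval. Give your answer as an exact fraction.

38/13 m/s

Average speed = (total path length)/(elapsed time); on a piecewise-linear x-t graph the path length is Σ|Δx|.
0–5 s: |Δx| = |12 − -6| = 18 m
5–8 s: |Δx| = |9 − 12| = 3 m
8–10 s: |Δx| = |-6 − 9| = 15 m
10–13 s: |Δx| = |-4 − -6| = 2 m
Total path = 38 m; average speed = 38/13 = 38/13 m/s.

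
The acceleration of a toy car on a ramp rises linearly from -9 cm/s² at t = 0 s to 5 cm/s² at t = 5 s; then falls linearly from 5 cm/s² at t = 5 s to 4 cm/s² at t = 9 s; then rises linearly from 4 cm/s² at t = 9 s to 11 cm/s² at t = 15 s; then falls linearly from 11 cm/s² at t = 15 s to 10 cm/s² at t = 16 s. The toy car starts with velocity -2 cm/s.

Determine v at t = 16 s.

Δv equals the area under the a-t graph; then v = v₀ + Δv.
0–5 s: ½(-9 + 5)(5) = -10 cm/s
5–9 s: ½(5 + 4)(4) = 18 cm/s
9–15 s: ½(4 + 11)(6) = 45 cm/s
15–16 s: ½(11 + 10)(1) = 10.5 cm/s
Δv = 63.5 cm/s, so v(16) = -2 + (63.5) = 61.5 cm/s.

61.5 cm/s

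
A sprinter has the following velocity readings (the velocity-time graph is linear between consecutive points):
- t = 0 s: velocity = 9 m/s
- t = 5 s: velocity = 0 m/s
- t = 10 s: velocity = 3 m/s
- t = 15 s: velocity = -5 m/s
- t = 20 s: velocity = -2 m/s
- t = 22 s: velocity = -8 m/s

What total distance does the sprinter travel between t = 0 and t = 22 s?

Distance (not displacement) is the total path length: add the absolute areas under v-t.
0–5 s: |½(9 + 0)(5)| = 22.5 m
5–10 s: |½(0 + 3)(5)| = 7.5 m
10–15 s: v = 0 at t = 11.875 s; triangle areas 2.8125 + 7.8125 = 10.625 m
15–20 s: |½(-5 + -2)(5)| = 17.5 m
20–22 s: |½(-2 + -8)(2)| = 10 m
Total distance = 68.125 m

68.125 m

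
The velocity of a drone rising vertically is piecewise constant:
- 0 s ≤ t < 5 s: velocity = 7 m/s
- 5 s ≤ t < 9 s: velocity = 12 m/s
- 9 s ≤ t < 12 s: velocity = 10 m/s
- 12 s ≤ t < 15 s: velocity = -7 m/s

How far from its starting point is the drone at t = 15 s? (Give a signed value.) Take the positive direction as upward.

Displacement is the signed area under the v-t curve.
0–5 s: 7 × 5 = 35 m
5–9 s: 12 × 4 = 48 m
9–12 s: 10 × 3 = 30 m
12–15 s: -7 × 3 = -21 m
Net displacement = 92 m

92 m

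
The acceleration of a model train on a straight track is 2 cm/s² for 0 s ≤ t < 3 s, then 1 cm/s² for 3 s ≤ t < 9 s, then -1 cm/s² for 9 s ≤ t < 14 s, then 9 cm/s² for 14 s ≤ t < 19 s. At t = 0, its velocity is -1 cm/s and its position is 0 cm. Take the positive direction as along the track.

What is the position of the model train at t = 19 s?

239 cm

On each constant-a segment, Δv = aΔt and Δx = v₀Δt + ½aΔt²; chain segment to segment.
0–3 s: v starts -1 cm/s; Δx = -1·3 + ½·2·3² = 6 cm; v ends 5 cm/s.
3–9 s: v starts 5 cm/s; Δx = 5·6 + ½·1·6² = 48 cm; v ends 11 cm/s.
9–14 s: v starts 11 cm/s; Δx = 11·5 + ½·-1·5² = 42.5 cm; v ends 6 cm/s.
14–19 s: v starts 6 cm/s; Δx = 6·5 + ½·9·5² = 142.5 cm; v ends 51 cm/s.
x(19) = 0 + Σ Δx = 239 cm.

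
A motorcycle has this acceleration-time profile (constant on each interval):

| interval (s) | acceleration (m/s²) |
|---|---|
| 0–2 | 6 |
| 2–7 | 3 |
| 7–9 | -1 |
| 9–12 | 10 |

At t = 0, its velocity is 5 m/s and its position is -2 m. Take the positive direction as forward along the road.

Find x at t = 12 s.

On each constant-a segment, Δv = aΔt and Δx = v₀Δt + ½aΔt²; chain segment to segment.
0–2 s: v starts 5 m/s; Δx = 5·2 + ½·6·2² = 22 m; v ends 17 m/s.
2–7 s: v starts 17 m/s; Δx = 17·5 + ½·3·5² = 122.5 m; v ends 32 m/s.
7–9 s: v starts 32 m/s; Δx = 32·2 + ½·-1·2² = 62 m; v ends 30 m/s.
9–12 s: v starts 30 m/s; Δx = 30·3 + ½·10·3² = 135 m; v ends 60 m/s.
x(12) = -2 + Σ Δx = 339.5 m.

339.5 m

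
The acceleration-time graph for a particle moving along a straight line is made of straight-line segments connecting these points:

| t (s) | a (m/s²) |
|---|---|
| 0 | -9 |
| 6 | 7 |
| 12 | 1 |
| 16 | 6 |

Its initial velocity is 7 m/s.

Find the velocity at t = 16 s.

Δv equals the area under the a-t graph; then v = v₀ + Δv.
0–6 s: ½(-9 + 7)(6) = -6 m/s
6–12 s: ½(7 + 1)(6) = 24 m/s
12–16 s: ½(1 + 6)(4) = 14 m/s
Δv = 32 m/s, so v(16) = 7 + (32) = 39 m/s.

39 m/s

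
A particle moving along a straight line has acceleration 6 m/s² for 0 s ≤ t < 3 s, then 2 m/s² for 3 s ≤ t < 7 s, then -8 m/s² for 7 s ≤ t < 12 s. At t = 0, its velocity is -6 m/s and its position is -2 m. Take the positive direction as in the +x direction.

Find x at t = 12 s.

71 m

On each constant-a segment, Δv = aΔt and Δx = v₀Δt + ½aΔt²; chain segment to segment.
0–3 s: v starts -6 m/s; Δx = -6·3 + ½·6·3² = 9 m; v ends 12 m/s.
3–7 s: v starts 12 m/s; Δx = 12·4 + ½·2·4² = 64 m; v ends 20 m/s.
7–12 s: v starts 20 m/s; Δx = 20·5 + ½·-8·5² = 0 m; v ends -20 m/s.
x(12) = -2 + Σ Δx = 71 m.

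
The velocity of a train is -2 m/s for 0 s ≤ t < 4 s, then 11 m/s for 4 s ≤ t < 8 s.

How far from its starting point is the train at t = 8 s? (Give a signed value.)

Displacement is the signed area under the v-t curve.
0–4 s: -2 × 4 = -8 m
4–8 s: 11 × 4 = 44 m
Net displacement = 36 m

36 m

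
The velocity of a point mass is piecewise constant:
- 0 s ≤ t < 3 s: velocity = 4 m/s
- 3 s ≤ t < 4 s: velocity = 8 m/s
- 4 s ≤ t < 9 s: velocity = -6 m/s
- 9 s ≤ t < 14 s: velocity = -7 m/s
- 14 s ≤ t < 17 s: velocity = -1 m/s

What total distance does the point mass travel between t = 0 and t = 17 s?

Total distance travelled is ∫|v| dt — sum the magnitudes of each area piece.
0–3 s: |4| × 3 = 12 m
3–4 s: |8| × 1 = 8 m
4–9 s: |-6| × 5 = 30 m
9–14 s: |-7| × 5 = 35 m
14–17 s: |-1| × 3 = 3 m
Total distance = 88 m

88 m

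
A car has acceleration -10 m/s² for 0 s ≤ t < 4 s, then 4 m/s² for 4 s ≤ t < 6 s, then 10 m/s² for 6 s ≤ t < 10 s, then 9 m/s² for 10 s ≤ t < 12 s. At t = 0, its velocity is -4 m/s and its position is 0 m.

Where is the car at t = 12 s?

On each constant-a segment, Δv = aΔt and Δx = v₀Δt + ½aΔt²; chain segment to segment.
0–4 s: v starts -4 m/s; Δx = -4·4 + ½·-10·4² = -96 m; v ends -44 m/s.
4–6 s: v starts -44 m/s; Δx = -44·2 + ½·4·2² = -80 m; v ends -36 m/s.
6–10 s: v starts -36 m/s; Δx = -36·4 + ½·10·4² = -64 m; v ends 4 m/s.
10–12 s: v starts 4 m/s; Δx = 4·2 + ½·9·2² = 26 m; v ends 22 m/s.
x(12) = 0 + Σ Δx = -214 m.

-214 m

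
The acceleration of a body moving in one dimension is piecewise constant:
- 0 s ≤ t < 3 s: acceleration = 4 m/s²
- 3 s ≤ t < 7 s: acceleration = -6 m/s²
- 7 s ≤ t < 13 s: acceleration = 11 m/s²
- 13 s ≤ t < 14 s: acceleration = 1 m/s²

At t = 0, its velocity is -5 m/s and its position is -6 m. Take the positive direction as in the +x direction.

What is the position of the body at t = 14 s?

122.5 m

On each constant-a segment, Δv = aΔt and Δx = v₀Δt + ½aΔt²; chain segment to segment.
0–3 s: v starts -5 m/s; Δx = -5·3 + ½·4·3² = 3 m; v ends 7 m/s.
3–7 s: v starts 7 m/s; Δx = 7·4 + ½·-6·4² = -20 m; v ends -17 m/s.
7–13 s: v starts -17 m/s; Δx = -17·6 + ½·11·6² = 96 m; v ends 49 m/s.
13–14 s: v starts 49 m/s; Δx = 49·1 + ½·1·1² = 49.5 m; v ends 50 m/s.
x(14) = -6 + Σ Δx = 122.5 m.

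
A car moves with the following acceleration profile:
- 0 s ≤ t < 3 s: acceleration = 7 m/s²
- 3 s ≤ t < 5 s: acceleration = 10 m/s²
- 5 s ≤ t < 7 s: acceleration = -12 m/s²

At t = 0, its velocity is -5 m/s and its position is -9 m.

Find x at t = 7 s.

107.5 m

On each constant-a segment, Δv = aΔt and Δx = v₀Δt + ½aΔt²; chain segment to segment.
0–3 s: v starts -5 m/s; Δx = -5·3 + ½·7·3² = 16.5 m; v ends 16 m/s.
3–5 s: v starts 16 m/s; Δx = 16·2 + ½·10·2² = 52 m; v ends 36 m/s.
5–7 s: v starts 36 m/s; Δx = 36·2 + ½·-12·2² = 48 m; v ends 12 m/s.
x(7) = -9 + Σ Δx = 107.5 m.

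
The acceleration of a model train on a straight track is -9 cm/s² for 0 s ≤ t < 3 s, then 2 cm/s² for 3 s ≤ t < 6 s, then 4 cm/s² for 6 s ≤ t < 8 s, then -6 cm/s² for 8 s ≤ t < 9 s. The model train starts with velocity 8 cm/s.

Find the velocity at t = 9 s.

Δv equals the area under the a-t graph; then v = v₀ + Δv.
0–3 s: -9 × 3 = -27 cm/s
3–6 s: 2 × 3 = 6 cm/s
6–8 s: 4 × 2 = 8 cm/s
8–9 s: -6 × 1 = -6 cm/s
Δv = -19 cm/s, so v(9) = 8 + (-19) = -11 cm/s.

-11 cm/s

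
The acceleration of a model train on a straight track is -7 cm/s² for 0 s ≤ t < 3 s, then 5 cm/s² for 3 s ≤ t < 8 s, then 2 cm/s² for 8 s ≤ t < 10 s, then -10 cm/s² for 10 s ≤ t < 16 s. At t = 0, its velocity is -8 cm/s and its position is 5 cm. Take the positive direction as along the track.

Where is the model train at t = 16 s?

On each constant-a segment, Δv = aΔt and Δx = v₀Δt + ½aΔt²; chain segment to segment.
0–3 s: v starts -8 cm/s; Δx = -8·3 + ½·-7·3² = -55.5 cm; v ends -29 cm/s.
3–8 s: v starts -29 cm/s; Δx = -29·5 + ½·5·5² = -82.5 cm; v ends -4 cm/s.
8–10 s: v starts -4 cm/s; Δx = -4·2 + ½·2·2² = -4 cm; v ends 0 cm/s.
10–16 s: v starts 0 cm/s; Δx = 0·6 + ½·-10·6² = -180 cm; v ends -60 cm/s.
x(16) = 5 + Σ Δx = -317 cm.

-317 cm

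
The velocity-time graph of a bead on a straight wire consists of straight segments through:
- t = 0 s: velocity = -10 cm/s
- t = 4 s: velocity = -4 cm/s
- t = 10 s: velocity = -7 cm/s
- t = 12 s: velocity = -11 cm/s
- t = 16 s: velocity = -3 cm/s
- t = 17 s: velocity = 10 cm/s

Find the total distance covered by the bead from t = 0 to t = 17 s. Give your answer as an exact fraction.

2891/26 cm

Total distance travelled is ∫|v| dt — sum the magnitudes of each area piece.
0–4 s: |½(-10 + -4)(4)| = 28 cm
4–10 s: |½(-4 + -7)(6)| = 33 cm
10–12 s: |½(-7 + -11)(2)| = 18 cm
12–16 s: |½(-11 + -3)(4)| = 28 cm
16–17 s: v = 0 at t = 211/13 s; triangle areas 9/26 + 50/13 = 109/26 cm
Total distance = 2891/26 cm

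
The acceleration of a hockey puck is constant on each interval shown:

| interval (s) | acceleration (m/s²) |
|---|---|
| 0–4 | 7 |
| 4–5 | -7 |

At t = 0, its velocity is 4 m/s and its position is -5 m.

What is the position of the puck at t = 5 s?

On each constant-a segment, Δv = aΔt and Δx = v₀Δt + ½aΔt²; chain segment to segment.
0–4 s: v starts 4 m/s; Δx = 4·4 + ½·7·4² = 72 m; v ends 32 m/s.
4–5 s: v starts 32 m/s; Δx = 32·1 + ½·-7·1² = 28.5 m; v ends 25 m/s.
x(5) = -5 + Σ Δx = 95.5 m.

95.5 m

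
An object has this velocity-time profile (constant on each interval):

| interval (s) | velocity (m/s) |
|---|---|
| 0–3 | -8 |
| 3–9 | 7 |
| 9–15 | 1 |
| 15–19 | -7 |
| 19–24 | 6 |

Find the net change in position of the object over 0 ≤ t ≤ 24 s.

26 m

Net displacement equals the area under the velocity-time graph (areas below the axis count negative).
0–3 s: -8 × 3 = -24 m
3–9 s: 7 × 6 = 42 m
9–15 s: 1 × 6 = 6 m
15–19 s: -7 × 4 = -28 m
19–24 s: 6 × 5 = 30 m
Net displacement = 26 m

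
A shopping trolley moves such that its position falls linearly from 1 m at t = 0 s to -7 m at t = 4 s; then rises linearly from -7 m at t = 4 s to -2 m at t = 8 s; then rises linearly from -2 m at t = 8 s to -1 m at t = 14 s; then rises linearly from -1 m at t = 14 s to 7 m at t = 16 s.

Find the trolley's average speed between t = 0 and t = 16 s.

Average speed = (total path length)/(elapsed time); on a piecewise-linear x-t graph the path length is Σ|Δx|.
0–4 s: |Δx| = |-7 − 1| = 8 m
4–8 s: |Δx| = |-2 − -7| = 5 m
8–14 s: |Δx| = |-1 − -2| = 1 m
14–16 s: |Δx| = |7 − -1| = 8 m
Total path = 22 m; average speed = 22/16 = 1.375 m/s.

1.375 m/s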